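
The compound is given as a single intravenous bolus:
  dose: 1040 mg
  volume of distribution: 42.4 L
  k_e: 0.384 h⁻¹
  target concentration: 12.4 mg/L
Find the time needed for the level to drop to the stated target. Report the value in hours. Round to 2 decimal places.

1.78 h

C₀ = Dose / Vd = 1040 / 42.4 = 24.53 mg/L
t = ln(C₀ / C) / k = ln(24.53 / 12.4) / 0.3840
  = ln(1.978) / 0.3840 = 0.6821 / 0.3840 = 1.776 h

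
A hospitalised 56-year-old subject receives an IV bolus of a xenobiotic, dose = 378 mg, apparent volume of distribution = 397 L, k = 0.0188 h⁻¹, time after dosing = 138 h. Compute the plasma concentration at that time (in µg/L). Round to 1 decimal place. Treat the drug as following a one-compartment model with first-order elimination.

71.1 µg/L

C₀ = Dose / Vd = 378.0 / 397 = 0.9521 mg/L
C = C₀ · e^(−k·t) = 0.9521 × e^(−0.01880 × 138)
  = 0.9521 × 0.07469 = 0.07111 mg/L
Convert: 0.07111 mg/L × 1000 = 71.11 µg/L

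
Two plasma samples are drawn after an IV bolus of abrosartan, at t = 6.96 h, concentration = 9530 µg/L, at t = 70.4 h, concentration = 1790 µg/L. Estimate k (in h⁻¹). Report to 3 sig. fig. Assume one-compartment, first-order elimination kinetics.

0.0264 h⁻¹

k = ln(C₁/C₂) / (t₂ − t₁) = ln(9530/1790) / (70.4 − 6.96)
  = 1.672 / 63.44 = 0.02636 h⁻¹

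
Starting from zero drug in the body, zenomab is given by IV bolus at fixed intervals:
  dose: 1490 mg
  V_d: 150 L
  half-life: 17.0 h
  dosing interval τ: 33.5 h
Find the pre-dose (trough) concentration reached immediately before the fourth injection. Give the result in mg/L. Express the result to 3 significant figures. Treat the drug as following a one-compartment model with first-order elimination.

C₀ per dose = Dose / Vd = 1490 / 150 = 9.933 mg/L
k = ln2 / t½ = 0.693147 / 17.0 = 0.04077 h⁻¹
Fraction remaining after one interval: r = e^(−kτ) = e^(−0.04077 × 33.5) = 0.2552
Before dose 4, 3 doses have been given (aged 1τ, 2τ, 3τ).
C_trough = C₀ × (r + r² + … + r^3) = C₀ × r(1−r^3)/(1−r)
        = 9.933 × 0.2552 × (1 − 0.01662) / (1 − 0.2552) = 3.347 mg/L

3.35 mg/L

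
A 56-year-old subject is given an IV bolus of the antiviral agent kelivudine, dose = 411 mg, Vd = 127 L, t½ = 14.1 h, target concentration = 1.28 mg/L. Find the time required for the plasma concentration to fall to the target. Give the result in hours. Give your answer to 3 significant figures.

18.9 h

C₀ = Dose / Vd = 411.0 / 127 = 3.236 mg/L
k = ln2 / t½ = 0.693147 / 14.1 = 0.04916 h⁻¹
t = ln(C₀ / C) / k = ln(3.236 / 1.28) / 0.04916
  = ln(2.528) / 0.04916 = 0.9274 / 0.04916 = 18.86 h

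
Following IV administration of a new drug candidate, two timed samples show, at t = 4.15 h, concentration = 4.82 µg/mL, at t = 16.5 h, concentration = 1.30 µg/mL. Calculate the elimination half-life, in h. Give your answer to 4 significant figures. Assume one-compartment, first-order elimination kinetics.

6.533 h

k = ln(C₁/C₂) / (t₂ − t₁) = ln(4.82/1.30) / (16.5 − 4.15)
  = 1.310 / 12.35 = 0.1061 h⁻¹
t½ = ln2 / k = 0.693147 / 0.1061 = 6.533 h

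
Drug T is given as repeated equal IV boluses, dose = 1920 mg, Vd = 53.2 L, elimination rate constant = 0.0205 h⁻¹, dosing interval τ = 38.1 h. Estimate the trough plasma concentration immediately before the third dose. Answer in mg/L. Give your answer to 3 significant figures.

24.1 mg/L

C₀ per dose = Dose / Vd = 1920 / 53.2 = 36.09 mg/L
Fraction remaining after one interval: r = e^(−kτ) = e^(−0.02050 × 38.1) = 0.4579
Before dose 3, 2 doses have been given (aged 1τ, 2τ).
C_trough = C₀ × (r + r²) = 36.09 × (0.4579 + 0.2097) = 24.09 mg/L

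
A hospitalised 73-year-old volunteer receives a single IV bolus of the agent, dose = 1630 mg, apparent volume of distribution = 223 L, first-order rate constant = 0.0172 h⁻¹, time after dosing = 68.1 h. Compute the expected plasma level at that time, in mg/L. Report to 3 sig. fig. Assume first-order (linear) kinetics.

2.27 mg/L

C₀ = Dose / Vd = 1630 / 223 = 7.309 mg/L
C = C₀ · e^(−k·t) = 7.309 × e^(−0.01720 × 68.1)
  = 7.309 × 0.3100 = 2.266 mg/L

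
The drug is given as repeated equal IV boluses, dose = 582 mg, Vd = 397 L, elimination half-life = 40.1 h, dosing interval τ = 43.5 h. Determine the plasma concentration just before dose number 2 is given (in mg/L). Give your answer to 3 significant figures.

C₀ per dose = Dose / Vd = 582 / 397 = 1.466 mg/L
k = ln2 / t½ = 0.693147 / 40.1 = 0.01729 h⁻¹
Fraction remaining after one interval: r = e^(−kτ) = e^(−0.01729 × 43.5) = 0.4714
Before dose 2, 1 dose has been given (aged 1τ).
C_trough = C₀ × r = 1.466 × 0.4714 = 0.6911 mg/L

0.691 mg/L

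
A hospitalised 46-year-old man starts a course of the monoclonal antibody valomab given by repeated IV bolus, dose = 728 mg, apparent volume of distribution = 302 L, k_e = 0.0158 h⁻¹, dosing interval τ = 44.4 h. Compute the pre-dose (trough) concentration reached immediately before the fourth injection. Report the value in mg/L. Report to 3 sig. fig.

C₀ per dose = Dose / Vd = 728 / 302 = 2.411 mg/L
Fraction remaining after one interval: r = e^(−kτ) = e^(−0.01580 × 44.4) = 0.4958
Before dose 4, 3 doses have been given (aged 1τ, 2τ, 3τ).
C_trough = C₀ × (r + r² + … + r^3) = C₀ × r(1−r^3)/(1−r)
        = 2.411 × 0.4958 × (1 − 0.1219) / (1 − 0.4958) = 2.082 mg/L

2.08 mg/L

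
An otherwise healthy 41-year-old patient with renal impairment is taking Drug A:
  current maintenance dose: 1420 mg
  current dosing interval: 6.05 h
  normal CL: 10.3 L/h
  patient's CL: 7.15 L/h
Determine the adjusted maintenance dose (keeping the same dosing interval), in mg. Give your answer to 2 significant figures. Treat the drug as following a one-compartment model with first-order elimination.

To keep the same average steady-state level, dosing rate must scale with clearance.
CL ratio = 7.15 / 10.3 = 0.6942
New dose (same interval) = 1420 × 0.6942 = 985.8 mg

990 mg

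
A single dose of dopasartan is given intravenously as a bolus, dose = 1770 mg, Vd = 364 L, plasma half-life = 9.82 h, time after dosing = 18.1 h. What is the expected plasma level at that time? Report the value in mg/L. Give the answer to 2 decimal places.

1.36 mg/L

C₀ = Dose / Vd = 1770 / 364 = 4.863 mg/L
k = ln2 / t½ = 0.693147 / 9.82 = 0.07059 h⁻¹
C = C₀ · e^(−k·t) = 4.863 × e^(−0.07059 × 18.1)
  = 4.863 × 0.2787 = 1.355 mg/L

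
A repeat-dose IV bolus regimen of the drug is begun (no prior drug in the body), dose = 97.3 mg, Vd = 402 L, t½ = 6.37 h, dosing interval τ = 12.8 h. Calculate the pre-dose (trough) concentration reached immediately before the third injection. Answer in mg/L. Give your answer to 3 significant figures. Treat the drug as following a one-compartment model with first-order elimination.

0.0750 mg/L

C₀ per dose = Dose / Vd = 97.3 / 402 = 0.2420 mg/L
k = ln2 / t½ = 0.693147 / 6.37 = 0.1088 h⁻¹
Fraction remaining after one interval: r = e^(−kτ) = e^(−0.1088 × 12.8) = 0.2484
Before dose 3, 2 doses have been given (aged 1τ, 2τ).
C_trough = C₀ × (r + r²) = 0.2420 × (0.2484 + 0.06170) = 0.07504 mg/L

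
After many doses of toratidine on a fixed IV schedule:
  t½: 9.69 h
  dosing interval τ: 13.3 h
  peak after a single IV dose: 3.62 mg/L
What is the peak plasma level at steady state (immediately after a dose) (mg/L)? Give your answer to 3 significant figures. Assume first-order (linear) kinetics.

5.90 mg/L

k = ln2 / t½ = 0.693147 / 9.69 = 0.07153 h⁻¹
e^(−kτ) = e^(−0.07153 × 13.3) = 0.3862
Accumulation ratio R = 1 / (1 − e^(−kτ)) = 1 / (1 − 0.3862) = 1.629
Steady-state peak = C₀ × R = 3.62 × 1.629 = 5.897 mg/L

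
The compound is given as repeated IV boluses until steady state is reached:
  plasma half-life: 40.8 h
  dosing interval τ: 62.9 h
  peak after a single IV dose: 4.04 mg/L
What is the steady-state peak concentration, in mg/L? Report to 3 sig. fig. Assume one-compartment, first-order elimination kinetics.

6.15 mg/L

k = ln2 / t½ = 0.693147 / 40.8 = 0.01699 h⁻¹
e^(−kτ) = e^(−0.01699 × 62.9) = 0.3435
Accumulation ratio R = 1 / (1 − e^(−kτ)) = 1 / (1 − 0.3435) = 1.523
Steady-state peak = C₀ × R = 4.04 × 1.523 = 6.153 mg/L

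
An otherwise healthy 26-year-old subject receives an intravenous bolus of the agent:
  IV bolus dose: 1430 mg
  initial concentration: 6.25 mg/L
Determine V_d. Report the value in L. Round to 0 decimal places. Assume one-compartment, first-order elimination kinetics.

229 L

Vd = Dose / C₀ = 1430 / 6.25 = 228.8 L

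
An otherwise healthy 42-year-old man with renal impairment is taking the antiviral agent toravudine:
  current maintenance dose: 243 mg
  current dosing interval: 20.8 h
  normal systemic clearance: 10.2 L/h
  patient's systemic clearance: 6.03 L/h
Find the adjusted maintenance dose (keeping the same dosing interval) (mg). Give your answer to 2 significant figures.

To keep the same average steady-state level, dosing rate must scale with clearance.
CL ratio = 6.03 / 10.2 = 0.5912
New dose (same interval) = 243 × 0.5912 = 143.7 mg

140 mg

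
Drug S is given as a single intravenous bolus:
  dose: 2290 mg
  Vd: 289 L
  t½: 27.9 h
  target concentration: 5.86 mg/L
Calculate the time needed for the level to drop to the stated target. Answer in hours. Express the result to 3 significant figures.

12.1 h

C₀ = Dose / Vd = 2290 / 289 = 7.924 mg/L
k = ln2 / t½ = 0.693147 / 27.9 = 0.02484 h⁻¹
t = ln(C₀ / C) / k = ln(7.924 / 5.86) / 0.02484
  = ln(1.352) / 0.02484 = 0.3016 / 0.02484 = 12.14 h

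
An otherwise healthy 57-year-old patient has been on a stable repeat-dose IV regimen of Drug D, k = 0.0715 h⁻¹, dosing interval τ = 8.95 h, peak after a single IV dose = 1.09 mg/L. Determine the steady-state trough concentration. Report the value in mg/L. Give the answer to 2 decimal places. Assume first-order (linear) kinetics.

1.22 mg/L

e^(−kτ) = e^(−0.07150 × 8.95) = 0.5273
Accumulation ratio R = 1 / (1 − e^(−kτ)) = 1 / (1 − 0.5273) = 2.116
Steady-state trough = C₀ × R × e^(−kτ) = 1.09 × 2.116 × 0.5273 = 1.216 mg/L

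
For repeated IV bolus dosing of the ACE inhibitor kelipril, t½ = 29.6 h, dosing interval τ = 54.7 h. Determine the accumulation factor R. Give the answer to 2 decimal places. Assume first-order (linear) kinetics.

k = ln2 / t½ = 0.693147 / 29.6 = 0.02342 h⁻¹
e^(−kτ) = e^(−0.02342 × 54.7) = 0.2777
Accumulation ratio R = 1 / (1 − e^(−kτ)) = 1 / (1 − 0.2777) = 1.384

1.38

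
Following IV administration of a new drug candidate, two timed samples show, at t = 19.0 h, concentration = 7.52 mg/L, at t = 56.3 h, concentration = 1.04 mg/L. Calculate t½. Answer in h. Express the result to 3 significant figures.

k = ln(C₁/C₂) / (t₂ − t₁) = ln(7.52/1.04) / (56.3 − 19.0)
  = 1.978 / 37.30 = 0.05303 h⁻¹
t½ = ln2 / k = 0.693147 / 0.05303 = 13.07 h

13.1 h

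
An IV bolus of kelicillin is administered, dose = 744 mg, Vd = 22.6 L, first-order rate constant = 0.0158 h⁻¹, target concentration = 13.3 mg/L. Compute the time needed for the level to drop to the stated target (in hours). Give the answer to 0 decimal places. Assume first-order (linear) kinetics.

C₀ = Dose / Vd = 744.0 / 22.6 = 32.92 mg/L
t = ln(C₀ / C) / k = ln(32.92 / 13.3) / 0.01580
  = ln(2.475) / 0.01580 = 0.9062 / 0.01580 = 57.35 h

57 h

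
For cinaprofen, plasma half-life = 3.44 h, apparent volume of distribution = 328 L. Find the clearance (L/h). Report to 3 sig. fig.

k = ln2 / t½ = 0.693147 / 3.44 = 0.2015 h⁻¹
CL = k × Vd = 0.2015 × 328 = 66.09 L/h

66.1 L/h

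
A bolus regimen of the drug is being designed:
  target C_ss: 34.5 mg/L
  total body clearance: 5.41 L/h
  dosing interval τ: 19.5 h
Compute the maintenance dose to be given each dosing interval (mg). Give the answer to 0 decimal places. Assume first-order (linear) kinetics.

3640 mg

At steady state, Dose/τ = Css × CL.
Dose = Css × CL × τ = 34.5 × 5.410 × 19.5 = 3640 mg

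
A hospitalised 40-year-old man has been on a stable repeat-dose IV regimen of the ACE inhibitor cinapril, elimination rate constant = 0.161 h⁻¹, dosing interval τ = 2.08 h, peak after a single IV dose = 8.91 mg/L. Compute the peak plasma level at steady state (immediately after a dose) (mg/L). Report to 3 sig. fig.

31.3 mg/L

e^(−kτ) = e^(−0.1610 × 2.08) = 0.7154
Accumulation ratio R = 1 / (1 − e^(−kτ)) = 1 / (1 − 0.7154) = 3.514
Steady-state peak = C₀ × R = 8.91 × 3.514 = 31.31 mg/L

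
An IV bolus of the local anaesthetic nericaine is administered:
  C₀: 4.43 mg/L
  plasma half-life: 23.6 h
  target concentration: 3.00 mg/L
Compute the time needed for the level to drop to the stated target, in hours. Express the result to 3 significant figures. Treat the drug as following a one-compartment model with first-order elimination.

13.3 h

k = ln2 / t½ = 0.693147 / 23.6 = 0.02937 h⁻¹
t = ln(C₀ / C) / k = ln(4.430 / 3.00) / 0.02937
  = ln(1.477) / 0.02937 = 0.3900 / 0.02937 = 13.28 h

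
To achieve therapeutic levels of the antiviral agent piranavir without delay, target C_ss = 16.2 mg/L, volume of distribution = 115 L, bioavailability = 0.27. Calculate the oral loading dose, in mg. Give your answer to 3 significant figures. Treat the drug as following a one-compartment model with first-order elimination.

LD = Css × Vd / F = 16.2 × 115 / 0.27 = 6900 mg

6900 mg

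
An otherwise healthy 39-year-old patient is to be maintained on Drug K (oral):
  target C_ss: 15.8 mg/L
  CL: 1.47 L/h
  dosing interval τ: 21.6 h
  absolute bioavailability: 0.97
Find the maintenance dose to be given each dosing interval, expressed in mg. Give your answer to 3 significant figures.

At steady state, F × (Dose/τ) = Css × CL.
Dose = Css × CL × τ / F = 15.8 × 1.470 × 21.6 / 0.97 = 517.2 mg

517 mg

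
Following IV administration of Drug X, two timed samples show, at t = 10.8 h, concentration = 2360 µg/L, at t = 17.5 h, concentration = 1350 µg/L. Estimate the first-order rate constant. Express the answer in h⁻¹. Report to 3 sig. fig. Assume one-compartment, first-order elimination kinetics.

k = ln(C₁/C₂) / (t₂ − t₁) = ln(2360/1350) / (17.5 − 10.8)
  = 0.5586 / 6.700 = 0.08337 h⁻¹

0.0834 h⁻¹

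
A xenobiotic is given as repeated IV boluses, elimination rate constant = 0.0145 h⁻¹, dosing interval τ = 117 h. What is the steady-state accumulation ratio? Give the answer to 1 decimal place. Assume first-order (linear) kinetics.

1.2

e^(−kτ) = e^(−0.01450 × 117) = 0.1833
Accumulation ratio R = 1 / (1 − e^(−kτ)) = 1 / (1 − 0.1833) = 1.224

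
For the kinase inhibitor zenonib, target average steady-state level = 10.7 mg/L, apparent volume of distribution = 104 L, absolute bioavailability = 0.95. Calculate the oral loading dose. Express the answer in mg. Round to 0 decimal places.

LD = Css × Vd / F = 10.7 × 104 / 0.95 = 1171 mg

1171 mg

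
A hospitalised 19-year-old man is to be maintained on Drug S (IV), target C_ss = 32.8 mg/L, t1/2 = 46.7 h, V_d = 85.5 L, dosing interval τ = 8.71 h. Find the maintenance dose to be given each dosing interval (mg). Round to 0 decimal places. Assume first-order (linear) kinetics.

k = ln2 / t½ = 0.693147 / 46.7 = 0.01484 h⁻¹
CL = k × Vd = 0.01484 × 85.5 = 1.269 L/h
At steady state, Dose/τ = Css × CL.
Dose = Css × CL × τ = 32.8 × 1.269 × 8.71 = 362.5 mg

363 mg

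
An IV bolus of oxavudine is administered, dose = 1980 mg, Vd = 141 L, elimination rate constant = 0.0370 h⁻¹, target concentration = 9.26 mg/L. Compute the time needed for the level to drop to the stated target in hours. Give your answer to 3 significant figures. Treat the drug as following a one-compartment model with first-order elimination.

C₀ = Dose / Vd = 1980 / 141 = 14.04 mg/L
t = ln(C₀ / C) / k = ln(14.04 / 9.26) / 0.03700
  = ln(1.516) / 0.03700 = 0.4161 / 0.03700 = 11.25 h

11.3 h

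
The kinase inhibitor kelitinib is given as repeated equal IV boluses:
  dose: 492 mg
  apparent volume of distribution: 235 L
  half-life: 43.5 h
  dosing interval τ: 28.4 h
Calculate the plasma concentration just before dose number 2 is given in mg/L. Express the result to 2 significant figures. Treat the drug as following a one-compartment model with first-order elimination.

1.3 mg/L

C₀ per dose = Dose / Vd = 492 / 235 = 2.094 mg/L
k = ln2 / t½ = 0.693147 / 43.5 = 0.01593 h⁻¹
Fraction remaining after one interval: r = e^(−kτ) = e^(−0.01593 × 28.4) = 0.6361
Before dose 2, 1 dose has been given (aged 1τ).
C_trough = C₀ × r = 2.094 × 0.6361 = 1.332 mg/L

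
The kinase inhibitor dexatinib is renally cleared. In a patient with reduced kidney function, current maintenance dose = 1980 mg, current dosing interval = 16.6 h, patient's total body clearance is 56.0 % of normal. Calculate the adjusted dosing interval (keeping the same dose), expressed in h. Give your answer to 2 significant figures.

To keep the same average steady-state level, dosing rate must scale with clearance.
CL ratio = 56.0 / 100 = 0.5600
New interval (same dose) = 16.6 / 0.5600 = 29.64 h

30 h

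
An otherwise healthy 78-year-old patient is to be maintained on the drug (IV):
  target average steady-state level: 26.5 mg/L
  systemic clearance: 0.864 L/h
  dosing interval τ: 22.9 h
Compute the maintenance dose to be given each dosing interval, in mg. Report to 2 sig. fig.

520 mg

At steady state, Dose/τ = Css × CL.
Dose = Css × CL × τ = 26.5 × 0.8640 × 22.9 = 524.3 mg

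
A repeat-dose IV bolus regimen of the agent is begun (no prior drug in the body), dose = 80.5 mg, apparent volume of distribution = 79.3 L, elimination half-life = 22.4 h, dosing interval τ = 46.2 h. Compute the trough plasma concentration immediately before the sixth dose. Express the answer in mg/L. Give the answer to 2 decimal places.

C₀ per dose = Dose / Vd = 80.5 / 79.3 = 1.015 mg/L
k = ln2 / t½ = 0.693147 / 22.4 = 0.03094 h⁻¹
Fraction remaining after one interval: r = e^(−kτ) = e^(−0.03094 × 46.2) = 0.2394
Before dose 6, 5 doses have been given (aged 1τ, 2τ, 3τ, 4τ, 5τ).
C_trough = C₀ × (r + r² + … + r^5) = C₀ × r(1−r^5)/(1−r)
        = 1.015 × 0.2394 × (1 − 0.0007864) / (1 − 0.2394) = 0.3192 mg/L

0.32 mg/L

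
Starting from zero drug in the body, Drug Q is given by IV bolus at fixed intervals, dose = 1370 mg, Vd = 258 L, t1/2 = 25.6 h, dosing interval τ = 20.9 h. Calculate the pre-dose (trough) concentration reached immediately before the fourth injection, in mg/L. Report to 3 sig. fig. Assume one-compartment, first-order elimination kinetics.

C₀ per dose = Dose / Vd = 1370 / 258 = 5.310 mg/L
k = ln2 / t½ = 0.693147 / 25.6 = 0.02708 h⁻¹
Fraction remaining after one interval: r = e^(−kτ) = e^(−0.02708 × 20.9) = 0.5678
Before dose 4, 3 doses have been given (aged 1τ, 2τ, 3τ).
C_trough = C₀ × (r + r² + … + r^3) = C₀ × r(1−r^3)/(1−r)
        = 5.310 × 0.5678 × (1 − 0.1831) / (1 − 0.5678) = 5.699 mg/L

5.70 mg/L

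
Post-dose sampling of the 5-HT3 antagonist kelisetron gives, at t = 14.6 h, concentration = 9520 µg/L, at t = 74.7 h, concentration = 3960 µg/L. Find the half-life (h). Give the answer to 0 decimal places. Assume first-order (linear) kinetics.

k = ln(C₁/C₂) / (t₂ − t₁) = ln(9520/3960) / (74.7 − 14.6)
  = 0.8772 / 60.10 = 0.01460 h⁻¹
t½ = ln2 / k = 0.693147 / 0.01460 = 47.48 h

47 h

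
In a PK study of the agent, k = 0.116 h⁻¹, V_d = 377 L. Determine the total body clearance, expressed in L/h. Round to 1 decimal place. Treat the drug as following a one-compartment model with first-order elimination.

43.7 L/h

CL = k × Vd = 0.116 × 377 = 43.73 L/h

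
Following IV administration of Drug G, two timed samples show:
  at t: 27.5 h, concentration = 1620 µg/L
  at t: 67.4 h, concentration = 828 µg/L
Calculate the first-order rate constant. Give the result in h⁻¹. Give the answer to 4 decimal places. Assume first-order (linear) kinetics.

0.0168 h⁻¹

k = ln(C₁/C₂) / (t₂ − t₁) = ln(1620/828) / (67.4 − 27.5)
  = 0.6712 / 39.90 = 0.01682 h⁻¹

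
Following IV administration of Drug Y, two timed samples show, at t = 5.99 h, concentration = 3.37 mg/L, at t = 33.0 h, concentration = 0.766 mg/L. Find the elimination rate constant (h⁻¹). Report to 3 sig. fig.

k = ln(C₁/C₂) / (t₂ − t₁) = ln(3.37/0.766) / (33.0 − 5.99)
  = 1.481 / 27.01 = 0.05483 h⁻¹

0.0548 h⁻¹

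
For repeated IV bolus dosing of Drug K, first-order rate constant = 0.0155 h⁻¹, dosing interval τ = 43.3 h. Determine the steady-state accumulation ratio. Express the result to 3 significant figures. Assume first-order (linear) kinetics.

e^(−kτ) = e^(−0.01550 × 43.3) = 0.5111
Accumulation ratio R = 1 / (1 − e^(−kτ)) = 1 / (1 − 0.5111) = 2.045

2.05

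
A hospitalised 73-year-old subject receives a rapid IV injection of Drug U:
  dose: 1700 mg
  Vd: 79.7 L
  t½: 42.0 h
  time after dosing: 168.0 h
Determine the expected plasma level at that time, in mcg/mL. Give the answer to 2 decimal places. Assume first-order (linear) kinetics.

1.33 mcg/mL

C₀ = Dose / Vd = 1700 / 79.7 = 21.33 mg/L
k = ln2 / t½ = 0.693147 / 42.0 = 0.01650 h⁻¹
t / t½ = 168.0 / 42.0 = 4 half-lives
C = C₀ × (1/2)^4 = 21.33 × 0.06250 = 1.333 mg/L
(1.333 mg/L = 1.333 mcg/mL)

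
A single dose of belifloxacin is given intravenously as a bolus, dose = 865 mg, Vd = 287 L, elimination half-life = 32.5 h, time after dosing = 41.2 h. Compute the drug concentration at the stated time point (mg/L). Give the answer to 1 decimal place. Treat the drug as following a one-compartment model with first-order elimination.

C₀ = Dose / Vd = 865.0 / 287 = 3.014 mg/L
k = ln2 / t½ = 0.693147 / 32.5 = 0.02133 h⁻¹
C = C₀ · e^(−k·t) = 3.014 × e^(−0.02133 × 41.2)
  = 3.014 × 0.4153 = 1.252 mg/L

1.3 mg/L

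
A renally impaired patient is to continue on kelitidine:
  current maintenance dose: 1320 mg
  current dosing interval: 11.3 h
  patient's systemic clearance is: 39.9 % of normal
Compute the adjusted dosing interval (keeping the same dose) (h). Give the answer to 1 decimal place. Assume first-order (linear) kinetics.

To keep the same average steady-state level, dosing rate must scale with clearance.
CL ratio = 39.9 / 100 = 0.3990
New interval (same dose) = 11.3 / 0.3990 = 28.32 h

28.3 h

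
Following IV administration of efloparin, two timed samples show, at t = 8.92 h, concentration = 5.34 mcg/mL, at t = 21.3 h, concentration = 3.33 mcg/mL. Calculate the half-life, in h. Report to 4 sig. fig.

k = ln(C₁/C₂) / (t₂ − t₁) = ln(5.34/3.33) / (21.3 − 8.92)
  = 0.4723 / 12.38 = 0.03815 h⁻¹
t½ = ln2 / k = 0.693147 / 0.03815 = 18.17 h

18.17 h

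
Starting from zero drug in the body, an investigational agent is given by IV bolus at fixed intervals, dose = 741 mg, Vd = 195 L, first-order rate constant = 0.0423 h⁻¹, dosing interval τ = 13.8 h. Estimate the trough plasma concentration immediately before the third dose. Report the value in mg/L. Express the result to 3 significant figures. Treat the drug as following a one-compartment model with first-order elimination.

C₀ per dose = Dose / Vd = 741 / 195 = 3.800 mg/L
Fraction remaining after one interval: r = e^(−kτ) = e^(−0.04230 × 13.8) = 0.5578
Before dose 3, 2 doses have been given (aged 1τ, 2τ).
C_trough = C₀ × (r + r²) = 3.800 × (0.5578 + 0.3111) = 3.302 mg/L

3.30 mg/L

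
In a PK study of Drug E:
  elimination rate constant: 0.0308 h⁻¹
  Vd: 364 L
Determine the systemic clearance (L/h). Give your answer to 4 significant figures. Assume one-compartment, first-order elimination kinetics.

CL = k × Vd = 0.0308 × 364 = 11.21 L/h

11.21 L/h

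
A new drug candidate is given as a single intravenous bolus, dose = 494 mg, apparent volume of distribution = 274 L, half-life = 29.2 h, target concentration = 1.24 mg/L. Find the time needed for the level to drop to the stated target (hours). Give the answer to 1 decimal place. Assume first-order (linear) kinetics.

C₀ = Dose / Vd = 494.0 / 274 = 1.803 mg/L
k = ln2 / t½ = 0.693147 / 29.2 = 0.02374 h⁻¹
t = ln(C₀ / C) / k = ln(1.803 / 1.24) / 0.02374
  = ln(1.454) / 0.02374 = 0.3743 / 0.02374 = 15.77 h

15.8 h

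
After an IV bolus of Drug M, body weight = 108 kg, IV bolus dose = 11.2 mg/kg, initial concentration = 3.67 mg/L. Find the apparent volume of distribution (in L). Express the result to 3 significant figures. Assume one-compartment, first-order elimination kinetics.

330 L

Dose = 11.2 × 108 = 1210 mg
Vd = Dose / C₀ = 1210 / 3.67 = 329.7 L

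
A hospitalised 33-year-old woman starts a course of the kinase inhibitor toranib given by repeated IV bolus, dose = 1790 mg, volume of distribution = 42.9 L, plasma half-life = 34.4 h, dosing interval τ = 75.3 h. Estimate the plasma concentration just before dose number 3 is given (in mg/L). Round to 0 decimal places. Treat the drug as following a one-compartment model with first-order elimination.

11 mg/L

C₀ per dose = Dose / Vd = 1790 / 42.9 = 41.72 mg/L
k = ln2 / t½ = 0.693147 / 34.4 = 0.02015 h⁻¹
Fraction remaining after one interval: r = e^(−kτ) = e^(−0.02015 × 75.3) = 0.2193
Before dose 3, 2 doses have been given (aged 1τ, 2τ).
C_trough = C₀ × (r + r²) = 41.72 × (0.2193 + 0.04809) = 11.16 mg/L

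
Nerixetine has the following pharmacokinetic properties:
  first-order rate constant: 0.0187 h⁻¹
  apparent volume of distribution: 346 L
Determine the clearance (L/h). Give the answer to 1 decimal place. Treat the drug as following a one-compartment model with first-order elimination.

6.5 L/h

CL = k × Vd = 0.0187 × 346 = 6.470 L/h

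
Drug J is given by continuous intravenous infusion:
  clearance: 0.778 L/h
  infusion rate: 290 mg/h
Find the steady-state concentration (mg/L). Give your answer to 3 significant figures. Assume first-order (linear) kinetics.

At steady state Css = R₀ / CL = 290 / 0.7780 = 372.8 mg/L

373 mg/L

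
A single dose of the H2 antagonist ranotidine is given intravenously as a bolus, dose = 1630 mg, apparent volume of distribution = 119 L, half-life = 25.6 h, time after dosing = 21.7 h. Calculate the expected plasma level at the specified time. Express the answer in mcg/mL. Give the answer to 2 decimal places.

C₀ = Dose / Vd = 1630 / 119 = 13.70 mg/L
k = ln2 / t½ = 0.693147 / 25.6 = 0.02708 h⁻¹
C = C₀ · e^(−k·t) = 13.70 × e^(−0.02708 × 21.7)
  = 13.70 × 0.5556 = 7.612 mg/L
(7.612 mg/L = 7.612 mcg/mL)

7.61 mcg/mL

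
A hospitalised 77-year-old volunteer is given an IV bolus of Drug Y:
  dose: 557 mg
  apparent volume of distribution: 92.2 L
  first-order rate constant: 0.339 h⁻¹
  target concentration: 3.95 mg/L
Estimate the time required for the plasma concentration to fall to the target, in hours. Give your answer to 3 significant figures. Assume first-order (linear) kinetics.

C₀ = Dose / Vd = 557.0 / 92.2 = 6.041 mg/L
t = ln(C₀ / C) / k = ln(6.041 / 3.95) / 0.3390
  = ln(1.529) / 0.3390 = 0.4246 / 0.3390 = 1.253 h

1.25 h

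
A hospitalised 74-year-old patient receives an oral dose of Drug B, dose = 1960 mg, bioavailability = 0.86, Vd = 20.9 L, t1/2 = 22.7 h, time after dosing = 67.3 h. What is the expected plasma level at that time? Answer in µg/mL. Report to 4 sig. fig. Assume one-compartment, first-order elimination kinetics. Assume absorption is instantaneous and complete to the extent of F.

10.33 µg/mL

Amount reaching circulation = F × Dose = 0.86 × 1960 = 1686 mg
C₀ = F·Dose / Vd = 1686 / 20.9 = 80.67 mg/L
k = ln2 / t½ = 0.693147 / 22.7 = 0.03054 h⁻¹
C = C₀ · e^(−k·t) = 80.67 × e^(−0.03054 × 67.3)
  = 80.67 × 0.1280 = 10.33 mg/L
(10.33 mg/L = 10.33 µg/mL)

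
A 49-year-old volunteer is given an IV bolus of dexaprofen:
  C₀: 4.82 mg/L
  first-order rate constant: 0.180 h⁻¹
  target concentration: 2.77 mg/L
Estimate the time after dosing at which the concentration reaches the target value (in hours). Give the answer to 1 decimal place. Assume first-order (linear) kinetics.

t = ln(C₀ / C) / k = ln(4.820 / 2.77) / 0.1800
  = ln(1.740) / 0.1800 = 0.5539 / 0.1800 = 3.077 h

3.1 h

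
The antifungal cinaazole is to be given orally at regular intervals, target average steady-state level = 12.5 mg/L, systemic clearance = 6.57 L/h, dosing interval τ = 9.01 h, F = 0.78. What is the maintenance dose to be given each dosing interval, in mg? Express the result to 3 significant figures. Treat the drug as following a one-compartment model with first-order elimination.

At steady state, F × (Dose/τ) = Css × CL.
Dose = Css × CL × τ / F = 12.5 × 6.570 × 9.01 / 0.78 = 948.6 mg

949 mg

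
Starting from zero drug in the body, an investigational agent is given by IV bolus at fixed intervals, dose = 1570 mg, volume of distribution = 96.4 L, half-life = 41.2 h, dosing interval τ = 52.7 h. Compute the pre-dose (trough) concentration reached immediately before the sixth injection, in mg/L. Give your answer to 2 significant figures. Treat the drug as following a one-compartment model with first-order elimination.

11 mg/L

C₀ per dose = Dose / Vd = 1570 / 96.4 = 16.29 mg/L
k = ln2 / t½ = 0.693147 / 41.2 = 0.01682 h⁻¹
Fraction remaining after one interval: r = e^(−kτ) = e^(−0.01682 × 52.7) = 0.4121
Before dose 6, 5 doses have been given (aged 1τ, 2τ, 3τ, 4τ, 5τ).
C_trough = C₀ × (r + r² + … + r^5) = C₀ × r(1−r^5)/(1−r)
        = 16.29 × 0.4121 × (1 − 0.01189) / (1 − 0.4121) = 11.28 mg/L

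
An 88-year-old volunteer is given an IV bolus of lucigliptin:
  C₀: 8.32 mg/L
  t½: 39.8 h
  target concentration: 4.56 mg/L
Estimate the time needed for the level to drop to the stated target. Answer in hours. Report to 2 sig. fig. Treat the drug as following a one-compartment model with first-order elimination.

35 h

k = ln2 / t½ = 0.693147 / 39.8 = 0.01742 h⁻¹
t = ln(C₀ / C) / k = ln(8.320 / 4.56) / 0.01742
  = ln(1.825) / 0.01742 = 0.6016 / 0.01742 = 34.54 h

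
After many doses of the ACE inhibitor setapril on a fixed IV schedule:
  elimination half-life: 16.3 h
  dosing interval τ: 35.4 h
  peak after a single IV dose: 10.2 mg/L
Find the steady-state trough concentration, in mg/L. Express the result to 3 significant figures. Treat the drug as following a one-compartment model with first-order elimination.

k = ln2 / t½ = 0.693147 / 16.3 = 0.04252 h⁻¹
e^(−kτ) = e^(−0.04252 × 35.4) = 0.2220
Accumulation ratio R = 1 / (1 − e^(−kτ)) = 1 / (1 − 0.2220) = 1.285
Steady-state trough = C₀ × R × e^(−kτ) = 10.2 × 1.285 × 0.2220 = 2.910 mg/L

2.91 mg/L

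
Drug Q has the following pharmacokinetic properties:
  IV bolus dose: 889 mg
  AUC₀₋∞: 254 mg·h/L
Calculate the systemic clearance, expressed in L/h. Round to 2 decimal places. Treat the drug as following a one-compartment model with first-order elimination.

3.50 L/h

CL = Dose / AUC = 889 / 254 = 3.500 L/h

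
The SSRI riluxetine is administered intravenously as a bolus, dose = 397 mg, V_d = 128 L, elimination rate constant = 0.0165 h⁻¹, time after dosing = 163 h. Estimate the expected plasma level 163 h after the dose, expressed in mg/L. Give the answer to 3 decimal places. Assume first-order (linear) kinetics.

C₀ = Dose / Vd = 397.0 / 128 = 3.102 mg/L
C = C₀ · e^(−k·t) = 3.102 × e^(−0.01650 × 163)
  = 3.102 × 0.06791 = 0.2107 mg/L

0.211 mg/L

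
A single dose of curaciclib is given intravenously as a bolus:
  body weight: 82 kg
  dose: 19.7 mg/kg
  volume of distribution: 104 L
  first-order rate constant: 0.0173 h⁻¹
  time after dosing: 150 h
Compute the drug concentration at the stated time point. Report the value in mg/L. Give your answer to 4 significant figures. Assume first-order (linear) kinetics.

Total dose = 19.7 × 82 = 1615 mg
C₀ = Dose / Vd = 1615 / 104 = 15.53 mg/L
C = C₀ · e^(−k·t) = 15.53 × e^(−0.01730 × 150)
  = 15.53 × 0.07465 = 1.159 mg/L

1.159 mg/L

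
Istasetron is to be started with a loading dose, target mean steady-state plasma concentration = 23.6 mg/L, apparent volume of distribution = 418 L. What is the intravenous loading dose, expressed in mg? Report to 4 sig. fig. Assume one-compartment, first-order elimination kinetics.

9865 mg

LD = Css × Vd = 23.6 × 418 = 9865 mg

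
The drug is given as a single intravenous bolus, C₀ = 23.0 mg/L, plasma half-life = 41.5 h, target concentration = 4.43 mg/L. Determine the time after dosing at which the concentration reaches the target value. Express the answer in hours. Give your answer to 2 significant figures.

k = ln2 / t½ = 0.693147 / 41.5 = 0.01670 h⁻¹
t = ln(C₀ / C) / k = ln(23.00 / 4.43) / 0.01670
  = ln(5.192) / 0.01670 = 1.647 / 0.01670 = 98.62 h

99 h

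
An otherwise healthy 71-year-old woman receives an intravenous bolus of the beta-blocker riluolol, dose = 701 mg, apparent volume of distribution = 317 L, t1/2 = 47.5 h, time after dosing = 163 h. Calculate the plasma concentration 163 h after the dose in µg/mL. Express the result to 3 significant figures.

0.205 µg/mL

C₀ = Dose / Vd = 701.0 / 317 = 2.211 mg/L
k = ln2 / t½ = 0.693147 / 47.5 = 0.01459 h⁻¹
C = C₀ · e^(−k·t) = 2.211 × e^(−0.01459 × 163)
  = 2.211 × 0.09272 = 0.2050 mg/L
(0.2050 mg/L = 0.2050 µg/mL)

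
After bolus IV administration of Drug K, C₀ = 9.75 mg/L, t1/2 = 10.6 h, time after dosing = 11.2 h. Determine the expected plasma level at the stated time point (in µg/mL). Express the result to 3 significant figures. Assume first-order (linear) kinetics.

4.69 µg/mL

k = ln2 / t½ = 0.693147 / 10.6 = 0.06539 h⁻¹
C = C₀ · e^(−k·t) = 9.750 × e^(−0.06539 × 11.2)
  = 9.750 × 0.4808 = 4.688 mg/L
(4.688 mg/L = 4.688 µg/mL)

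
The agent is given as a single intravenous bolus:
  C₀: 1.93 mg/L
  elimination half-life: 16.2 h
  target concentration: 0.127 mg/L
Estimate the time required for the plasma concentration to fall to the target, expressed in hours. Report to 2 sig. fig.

k = ln2 / t½ = 0.693147 / 16.2 = 0.04279 h⁻¹
t = ln(C₀ / C) / k = ln(1.930 / 0.127) / 0.04279
  = ln(15.20) / 0.04279 = 2.721 / 0.04279 = 63.59 h

64 h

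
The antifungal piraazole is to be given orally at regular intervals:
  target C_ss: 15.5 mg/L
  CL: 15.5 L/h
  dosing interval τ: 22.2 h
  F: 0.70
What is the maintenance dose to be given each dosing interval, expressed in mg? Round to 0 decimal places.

7619 mg

At steady state, F × (Dose/τ) = Css × CL.
Dose = Css × CL × τ / F = 15.5 × 15.50 × 22.2 / 0.70 = 7619 mg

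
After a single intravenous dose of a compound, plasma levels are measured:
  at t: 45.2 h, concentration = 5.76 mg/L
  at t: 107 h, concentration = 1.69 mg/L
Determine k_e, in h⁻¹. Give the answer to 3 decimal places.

k = ln(C₁/C₂) / (t₂ − t₁) = ln(5.76/1.69) / (107 − 45.2)
  = 1.226 / 61.80 = 0.01984 h⁻¹

0.020 h⁻¹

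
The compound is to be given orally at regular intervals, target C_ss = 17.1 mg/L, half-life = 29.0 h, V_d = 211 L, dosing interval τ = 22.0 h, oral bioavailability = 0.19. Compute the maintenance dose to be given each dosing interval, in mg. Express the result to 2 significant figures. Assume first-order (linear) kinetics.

10000 mg

k = ln2 / t½ = 0.693147 / 29.0 = 0.02390 h⁻¹
CL = k × Vd = 0.02390 × 211 = 5.043 L/h
At steady state, F × (Dose/τ) = Css × CL.
Dose = Css × CL × τ / F = 17.1 × 5.043 × 22.0 / 0.19 = 9985 mg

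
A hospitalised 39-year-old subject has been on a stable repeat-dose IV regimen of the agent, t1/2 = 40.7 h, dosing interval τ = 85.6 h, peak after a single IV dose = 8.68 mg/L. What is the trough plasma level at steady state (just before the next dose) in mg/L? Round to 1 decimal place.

2.6 mg/L

k = ln2 / t½ = 0.693147 / 40.7 = 0.01703 h⁻¹
e^(−kτ) = e^(−0.01703 × 85.6) = 0.2328
Accumulation ratio R = 1 / (1 − e^(−kτ)) = 1 / (1 − 0.2328) = 1.303
Steady-state trough = C₀ × R × e^(−kτ) = 8.68 × 1.303 × 0.2328 = 2.633 mg/L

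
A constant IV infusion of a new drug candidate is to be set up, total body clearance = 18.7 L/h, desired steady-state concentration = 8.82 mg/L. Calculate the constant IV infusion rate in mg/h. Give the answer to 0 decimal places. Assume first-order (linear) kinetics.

165 mg/h

At steady state, infusion rate R₀ = Css × CL = 8.82 × 18.70 = 164.9 mg/h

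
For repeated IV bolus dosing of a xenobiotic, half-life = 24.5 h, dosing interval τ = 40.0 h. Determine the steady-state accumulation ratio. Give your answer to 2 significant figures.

1.5

k = ln2 / t½ = 0.693147 / 24.5 = 0.02829 h⁻¹
e^(−kτ) = e^(−0.02829 × 40.0) = 0.3225
Accumulation ratio R = 1 / (1 − e^(−kτ)) = 1 / (1 − 0.3225) = 1.476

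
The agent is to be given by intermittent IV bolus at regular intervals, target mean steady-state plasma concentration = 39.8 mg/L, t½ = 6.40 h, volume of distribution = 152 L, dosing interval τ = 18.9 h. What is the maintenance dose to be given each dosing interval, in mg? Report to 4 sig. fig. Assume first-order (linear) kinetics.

k = ln2 / t½ = 0.693147 / 6.40 = 0.1083 h⁻¹
CL = k × Vd = 0.1083 × 152 = 16.46 L/h
At steady state, Dose/τ = Css × CL.
Dose = Css × CL × τ = 39.8 × 16.46 × 18.9 = 12380 mg

12380 mg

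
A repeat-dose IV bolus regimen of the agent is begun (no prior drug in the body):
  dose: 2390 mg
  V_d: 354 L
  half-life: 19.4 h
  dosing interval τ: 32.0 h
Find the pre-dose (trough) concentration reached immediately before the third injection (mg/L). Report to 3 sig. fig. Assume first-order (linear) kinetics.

C₀ per dose = Dose / Vd = 2390 / 354 = 6.751 mg/L
k = ln2 / t½ = 0.693147 / 19.4 = 0.03573 h⁻¹
Fraction remaining after one interval: r = e^(−kτ) = e^(−0.03573 × 32.0) = 0.3187
Before dose 3, 2 doses have been given (aged 1τ, 2τ).
C_trough = C₀ × (r + r²) = 6.751 × (0.3187 + 0.1016) = 2.837 mg/L

2.84 mg/L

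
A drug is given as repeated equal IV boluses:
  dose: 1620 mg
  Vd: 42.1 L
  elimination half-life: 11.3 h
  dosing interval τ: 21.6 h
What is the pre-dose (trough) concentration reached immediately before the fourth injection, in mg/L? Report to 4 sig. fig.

C₀ per dose = Dose / Vd = 1620 / 42.1 = 38.48 mg/L
k = ln2 / t½ = 0.693147 / 11.3 = 0.06134 h⁻¹
Fraction remaining after one interval: r = e^(−kτ) = e^(−0.06134 × 21.6) = 0.2658
Before dose 4, 3 doses have been given (aged 1τ, 2τ, 3τ).
C_trough = C₀ × (r + r² + … + r^3) = C₀ × r(1−r^3)/(1−r)
        = 38.48 × 0.2658 × (1 − 0.01878) / (1 − 0.2658) = 13.67 mg/L

13.67 mg/L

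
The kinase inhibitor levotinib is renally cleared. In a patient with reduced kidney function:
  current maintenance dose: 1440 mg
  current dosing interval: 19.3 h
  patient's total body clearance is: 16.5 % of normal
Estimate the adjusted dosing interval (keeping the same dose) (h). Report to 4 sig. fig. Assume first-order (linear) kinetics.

117.0 h

To keep the same average steady-state level, dosing rate must scale with clearance.
CL ratio = 16.5 / 100 = 0.1650
New interval (same dose) = 19.3 / 0.1650 = 117.0 h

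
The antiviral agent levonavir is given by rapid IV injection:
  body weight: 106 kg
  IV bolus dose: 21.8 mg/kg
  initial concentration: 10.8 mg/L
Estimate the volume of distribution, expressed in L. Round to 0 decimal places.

Dose = 21.8 × 106 = 2311 mg
Vd = Dose / C₀ = 2311 / 10.8 = 214.0 L

214 L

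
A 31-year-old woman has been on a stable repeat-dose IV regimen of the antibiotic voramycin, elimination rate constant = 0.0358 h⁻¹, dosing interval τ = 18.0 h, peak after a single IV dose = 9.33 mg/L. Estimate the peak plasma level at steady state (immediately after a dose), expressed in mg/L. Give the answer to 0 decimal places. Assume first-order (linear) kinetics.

e^(−kτ) = e^(−0.03580 × 18.0) = 0.5250
Accumulation ratio R = 1 / (1 − e^(−kτ)) = 1 / (1 − 0.5250) = 2.105
Steady-state peak = C₀ × R = 9.33 × 2.105 = 19.64 mg/L

20 mg/L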